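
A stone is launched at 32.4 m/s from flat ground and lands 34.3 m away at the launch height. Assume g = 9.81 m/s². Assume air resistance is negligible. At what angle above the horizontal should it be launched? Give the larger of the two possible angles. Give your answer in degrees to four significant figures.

From R = (v₀²/g) sin 2θ: sin 2θ = 9.81 × 34.3 / 1049.8 = 0.3205.
2θ = 18.70° or 180° − 18.70° = 161.3°, so θ = 9.348° or 80.65°.
The larger angle is 80.65°.

80.65°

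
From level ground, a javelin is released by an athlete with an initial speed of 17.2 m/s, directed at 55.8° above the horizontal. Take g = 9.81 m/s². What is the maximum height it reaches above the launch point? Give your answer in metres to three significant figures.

Horizontal component vₓ = 17.20 cos 55.8° = 9.668 m/s; vertical v_y0 = 17.20 sin 55.8° = 14.23 m/s.
At the apex v_y = 0, so H = v_y0²/(2g) = 14.23²/19.62 = 10.31 m.

10.3 m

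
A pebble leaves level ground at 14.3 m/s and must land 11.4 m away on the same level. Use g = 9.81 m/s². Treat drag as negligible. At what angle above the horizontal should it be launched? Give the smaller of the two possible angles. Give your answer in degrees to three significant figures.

16.6°

From R = (v₀²/g) sin 2θ: sin 2θ = 9.81 × 11.4 / 204.49 = 0.5469.
2θ = 33.15° or 180° − 33.15° = 146.8°, so θ = 16.58° or 73.42°.
The smaller angle is 16.58°.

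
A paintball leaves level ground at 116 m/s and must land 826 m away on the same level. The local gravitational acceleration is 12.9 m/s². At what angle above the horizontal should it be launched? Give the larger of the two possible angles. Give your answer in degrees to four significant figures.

R = v₀² sin 2θ / g gives sin 2θ = gR/v₀² = 12.9·826/116² = 0.7919.
2θ = 52.36° or 180° − 52.36° = 127.6°, so θ = 26.18° or 63.82°.
The larger angle is 63.82°.

63.82°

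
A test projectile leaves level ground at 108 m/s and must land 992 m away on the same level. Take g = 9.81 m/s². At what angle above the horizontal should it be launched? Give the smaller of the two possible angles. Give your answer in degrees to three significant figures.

28.3°

R = v₀² sin 2θ / g gives sin 2θ = gR/v₀² = 9.81·992/108² = 0.8343.
2θ = 56.55° or 180° − 56.55° = 123.5°, so θ = 28.27° or 61.73°.
The smaller angle is 28.27°.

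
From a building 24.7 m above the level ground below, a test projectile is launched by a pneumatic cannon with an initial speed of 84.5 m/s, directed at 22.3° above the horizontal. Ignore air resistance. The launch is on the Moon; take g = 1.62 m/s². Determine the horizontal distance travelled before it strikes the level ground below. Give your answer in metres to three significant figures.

Horizontal component vₓ = 84.50 cos 22.3° = 78.18 m/s; vertical v_y0 = 84.50 sin 22.3° = 32.06 m/s.
With up positive and y = 0 at the ground: y(t) = 24.7 + (32.06) t − 0.8100 t². Setting y = 0 and taking the positive root: t = [32.06 + √(32.06² + 2·1.62·24.7)] / 1.62 = (32.06 + 33.29) / 1.62 = 40.34 s.
Horizontal distance: R = vₓ t = 78.18 × 40.34 = 3154 m.

3150 m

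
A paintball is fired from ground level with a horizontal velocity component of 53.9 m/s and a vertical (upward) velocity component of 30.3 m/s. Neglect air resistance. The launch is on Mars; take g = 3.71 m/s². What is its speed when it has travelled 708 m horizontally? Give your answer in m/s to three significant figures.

At x = 708 m, t = x/vₓ = 708/53.90 = 13.14 s.
Vertical velocity there: v_y = v_y0 − g t = 30.30 − 3.71 × 13.14 = −18.43 m/s.
Speed: √(vₓ² + v_y²) = √(53.90² + 18.43²) = 56.96 m/s.

57.0 m/s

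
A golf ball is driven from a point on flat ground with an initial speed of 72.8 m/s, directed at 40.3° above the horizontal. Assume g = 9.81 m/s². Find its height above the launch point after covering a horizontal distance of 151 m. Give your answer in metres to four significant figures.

91.78 m

Resolve: vₓ = 72.80 cos 40.3° = 55.52 m/s and v_y0 = 72.80 sin 40.3° = 47.09 m/s.
Time to reach x = 151 m: t = x/vₓ = 151/55.52 = 2.720 s.
Height: y = v_y0 t − ½ g t² = 47.09 × 2.720 − 4.905 × 2.720² = 128.1 − 36.28 = 91.78 m.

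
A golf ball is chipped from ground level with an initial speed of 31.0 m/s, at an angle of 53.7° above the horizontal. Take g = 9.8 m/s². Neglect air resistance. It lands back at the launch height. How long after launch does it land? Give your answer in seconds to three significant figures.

5.10 s

Horizontal component vₓ = 31.00 cos 53.7° = 18.35 m/s; vertical v_y0 = 31.00 sin 53.7° = 24.98 m/s.
Landing at launch height ⇒ T = 2 v_y0 / g = 2 × 24.98 / 9.80 = 5.099 s.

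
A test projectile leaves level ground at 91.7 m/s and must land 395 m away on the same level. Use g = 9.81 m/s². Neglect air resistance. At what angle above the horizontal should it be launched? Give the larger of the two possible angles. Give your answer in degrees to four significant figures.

Level-ground range R = v₀² sin(2θ)/g ⇒ sin(2θ) = gR/v₀² = 9.81 × 395 / 91.7² = 0.4608.
2θ = 27.44° or 180° − 27.44° = 152.6°, so θ = 13.72° or 76.28°.
The larger angle is 76.28°.

76.28°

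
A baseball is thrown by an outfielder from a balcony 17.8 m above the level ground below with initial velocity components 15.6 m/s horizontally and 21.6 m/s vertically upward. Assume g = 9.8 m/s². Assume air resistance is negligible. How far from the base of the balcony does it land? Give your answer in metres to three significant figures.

The projectile lands when y = 17.8 + (21.60) t − ½·9.80·t² = 0. Positive root: t = (21.60 + √(21.60² + 2·9.80·17.8)) / 9.80 = (21.60 + 28.56) / 9.80 = 5.118 s.
Horizontal distance: R = vₓ t = 15.60 × 5.118 = 79.84 m.

79.8 m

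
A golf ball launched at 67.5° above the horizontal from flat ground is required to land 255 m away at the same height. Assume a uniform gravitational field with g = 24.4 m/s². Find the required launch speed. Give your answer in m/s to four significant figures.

93.80 m/s

From R = (v₀² / g) sin 2θ: v₀ = √(gR / sin 2θ).
v₀ = √(24.4 × 255 / sin 135.0°) = √(6222 / 0.7071) = √8799.2 = 93.80 m/s.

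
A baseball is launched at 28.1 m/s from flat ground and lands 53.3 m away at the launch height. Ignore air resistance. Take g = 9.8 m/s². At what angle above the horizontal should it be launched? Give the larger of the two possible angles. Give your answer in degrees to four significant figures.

From R = (v₀²/g) sin 2θ: sin 2θ = 9.80 × 53.3 / 789.61 = 0.6615.
2θ = 41.42° or 180° − 41.42° = 138.6°, so θ = 20.71° or 69.29°.
The larger angle is 69.29°.

69.29°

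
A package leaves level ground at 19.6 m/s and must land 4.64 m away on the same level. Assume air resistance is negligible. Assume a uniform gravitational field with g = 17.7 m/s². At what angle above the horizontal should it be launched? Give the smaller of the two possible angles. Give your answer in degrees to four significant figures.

6.172°

From R = (v₀²/g) sin 2θ: sin 2θ = 17.7 × 4.64 / 384.16 = 0.2138.
2θ = 12.34° or 180° − 12.34° = 167.7°, so θ = 6.172° or 83.83°.
The smaller angle is 6.172°.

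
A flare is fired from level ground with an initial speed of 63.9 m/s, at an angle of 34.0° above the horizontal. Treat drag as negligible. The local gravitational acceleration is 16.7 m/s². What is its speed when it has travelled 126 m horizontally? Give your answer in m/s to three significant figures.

53.1 m/s

Horizontal component vₓ = 63.90 cos 34.0° = 52.98 m/s; vertical v_y0 = 63.90 sin 34.0° = 35.73 m/s.
Time to reach x = 126 m: t = x/vₓ = 126/52.98 = 2.378 s.
Vertical velocity there: v_y = v_y0 − g t = 35.73 − 16.7 × 2.378 = −3.988 m/s.
Speed: √(vₓ² + v_y²) = √(52.98² + 3.988²) = 53.13 m/s.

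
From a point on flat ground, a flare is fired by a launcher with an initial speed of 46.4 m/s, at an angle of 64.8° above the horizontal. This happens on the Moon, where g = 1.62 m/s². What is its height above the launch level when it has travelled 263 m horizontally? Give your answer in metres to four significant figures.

Resolve: vₓ = 46.40 cos 64.8° = 19.76 m/s and v_y0 = 46.40 sin 64.8° = 41.98 m/s.
At x = 263 m, t = x/vₓ = 263/19.76 = 13.31 s.
Height: y = v_y0 t − ½ g t² = 41.98 × 13.31 − 0.8100 × 13.31² = 558.9 − 143.5 = 415.4 m.

415.4 m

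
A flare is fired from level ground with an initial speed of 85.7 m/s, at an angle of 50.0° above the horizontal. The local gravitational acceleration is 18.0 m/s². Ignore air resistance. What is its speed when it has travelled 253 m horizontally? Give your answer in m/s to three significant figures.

Components: vₓ = 85.70 cos 50.0° = 55.09 m/s, v_y0 = 85.70 sin 50.0° = 65.65 m/s.
x = vₓ t ⇒ t = 253/55.09 = 4.593 s.
Vertical velocity there: v_y = v_y0 − g t = 65.65 − 18.0 × 4.593 = −17.02 m/s.
Speed: √(vₓ² + v_y²) = √(55.09² + 17.02²) = 57.66 m/s.

57.7 m/s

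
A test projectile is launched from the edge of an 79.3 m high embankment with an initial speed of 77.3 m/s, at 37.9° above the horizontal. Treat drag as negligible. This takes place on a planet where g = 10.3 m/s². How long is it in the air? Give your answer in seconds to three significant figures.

Horizontal component vₓ = 77.30 cos 37.9° = 61.00 m/s; vertical v_y0 = 77.30 sin 37.9° = 47.48 m/s.
Vertical motion (up positive, ground at y = 0): 5.150 t² − (47.48) t − 79.3 = 0, so t = (47.48 + √(47.48² + 2·10.3·79.3)) / 10.3 = (47.48 + 62.36) / 10.3 = 10.66 s.

10.7 s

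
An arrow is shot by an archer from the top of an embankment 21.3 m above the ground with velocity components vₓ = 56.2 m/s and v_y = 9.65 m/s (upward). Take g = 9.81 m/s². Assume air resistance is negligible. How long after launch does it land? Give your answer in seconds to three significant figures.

With up positive and y = 0 at the ground: y(t) = 21.3 + (9.650) t − 4.905 t². Setting y = 0 and taking the positive root: t = [9.650 + √(9.650² + 2·9.81·21.3)] / 9.81 = (9.650 + 22.61) / 9.81 = 3.288 s.

3.29 s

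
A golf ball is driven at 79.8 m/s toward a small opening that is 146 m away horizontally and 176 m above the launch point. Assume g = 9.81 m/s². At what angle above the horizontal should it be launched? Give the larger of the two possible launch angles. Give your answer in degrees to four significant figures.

Trajectory: y = x tanθ − g x² (1 + tan²θ)/(2v₀²). With x = 146, y = 176, v₀ = 79.8, g = 9.81:
16.42 tan²θ − 146 tanθ + (192.4) = 0.
tanθ = [146 ± √(146² − 4 × 16.42 × (192.4))] / (2 × 16.42) = (146 ± 93.16) / 32.84, giving tanθ = 1.609 or 7.283.
θ = 58.14° or 82.18°; the larger is 82.18°.

82.18°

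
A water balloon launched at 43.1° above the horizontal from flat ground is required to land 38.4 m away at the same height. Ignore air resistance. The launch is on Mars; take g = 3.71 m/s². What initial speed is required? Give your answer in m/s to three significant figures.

From R = (v₀² / g) sin 2θ: v₀ = √(gR / sin 2θ).
v₀ = √(3.71 × 38.4 / sin 86.20°) = √(142.5 / 0.9978) = √142.78 = 11.95 m/s.

11.9 m/s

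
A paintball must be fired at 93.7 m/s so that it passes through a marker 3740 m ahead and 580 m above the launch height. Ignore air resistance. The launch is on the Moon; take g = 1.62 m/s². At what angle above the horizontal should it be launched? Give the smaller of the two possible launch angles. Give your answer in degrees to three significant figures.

Trajectory: y = x tanθ − g x² (1 + tan²θ)/(2v₀²). With x = 3740, y = 580, v₀ = 93.7, g = 1.62:
1290 tan²θ − 3740 tanθ + (1870) = 0.
tanθ = [3740 ± √(3740² − 4 × 1290 × (1870))] / (2 × 1290) = (3740 ± 2081) / 2581, giving tanθ = 0.6426 or 2.256.
θ = 32.73° or 66.09°; the smaller is 32.73°.

32.7°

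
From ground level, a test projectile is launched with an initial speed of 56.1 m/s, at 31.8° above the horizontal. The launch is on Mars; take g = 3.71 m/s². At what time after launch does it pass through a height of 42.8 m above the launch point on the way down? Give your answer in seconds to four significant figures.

Resolve: vₓ = 56.10 cos 31.8° = 47.68 m/s and v_y0 = 56.10 sin 31.8° = 29.56 m/s.
Set y = v_y0 t − ½ g t² = 42.8: 1.855 t² − 29.56 t + 42.8 = 0.
t = [29.56 ± √(29.56² − 2·3.71·42.8)] / 3.71 = (29.56 ± 23.59) / 3.71, so t = 1.611 s or t = 14.33 s.
The descending-branch root is 14.33 s.

14.33 s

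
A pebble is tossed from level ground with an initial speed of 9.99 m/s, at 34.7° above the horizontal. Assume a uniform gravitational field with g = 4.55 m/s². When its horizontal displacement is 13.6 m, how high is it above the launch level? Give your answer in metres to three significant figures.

3.18 m

Horizontal component vₓ = 9.990 cos 34.7° = 8.213 m/s; vertical v_y0 = 9.990 sin 34.7° = 5.687 m/s.
At x = 13.6 m, t = x/vₓ = 13.6/8.213 = 1.656 s.
Height: y = v_y0 t − ½ g t² = 5.687 × 1.656 − 2.275 × 1.656² = 9.417 − 6.238 = 3.179 m.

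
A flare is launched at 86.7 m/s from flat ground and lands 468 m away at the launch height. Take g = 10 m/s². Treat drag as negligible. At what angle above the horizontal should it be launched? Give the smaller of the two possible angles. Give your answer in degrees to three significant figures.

Level-ground range R = v₀² sin(2θ)/g ⇒ sin(2θ) = gR/v₀² = 10.0 × 468 / 86.7² = 0.6226.
2θ = 38.51° or 180° − 38.51° = 141.5°, so θ = 19.25° or 70.75°.
The smaller angle is 19.25°.

19.3°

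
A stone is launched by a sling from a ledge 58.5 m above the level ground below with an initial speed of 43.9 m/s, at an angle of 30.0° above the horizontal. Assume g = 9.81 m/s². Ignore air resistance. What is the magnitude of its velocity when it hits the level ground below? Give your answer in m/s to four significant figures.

vₓ = 43.90 cos 30.0° = 38.02 m/s; v_y0 = 43.90 sin 30.0° = 21.95 m/s.
With up positive and y = 0 at the ground: y(t) = 58.5 + (21.95) t − 4.905 t². Setting y = 0 and taking the positive root: t = [21.95 + √(21.95² + 2·9.81·58.5)] / 9.81 = (21.95 + 40.37) / 9.81 = 6.352 s.
Vertical velocity at impact: v_y = v_y0 − g t = 21.95 − 9.81 × 6.352 = −40.37 m/s.
Speed: |v| = √(vₓ² + v_y²) = √(38.02² + 40.37²) = 55.45 m/s.

55.45 m/s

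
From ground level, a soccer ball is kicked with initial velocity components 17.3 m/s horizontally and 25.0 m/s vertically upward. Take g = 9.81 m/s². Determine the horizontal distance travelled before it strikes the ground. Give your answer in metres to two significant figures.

Flight time T = 2 v_y0 / g = 5.097 s.
Range: R = vₓ T = 17.30 × 5.097 = 88.18 m.

88 m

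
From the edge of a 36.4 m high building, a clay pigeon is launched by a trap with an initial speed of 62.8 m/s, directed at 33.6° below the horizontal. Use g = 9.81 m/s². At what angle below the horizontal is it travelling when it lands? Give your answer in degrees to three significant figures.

vₓ = 62.80 cos 33.6° = 52.31 m/s; v_y0 = −34.75 m/s (downward).
With up positive and y = 0 at the ground: y(t) = 36.4 + (−34.75) t − 4.905 t². Setting y = 0 and taking the positive root: t = [−34.75 + √(34.75² + 2·9.81·36.4)] / 9.81 = (−34.75 + 43.84) / 9.81 = 0.9263 s.
At impact: v_y = v_y0 − g t = −43.84 m/s; vₓ = 52.31 m/s.
Angle below horizontal: arctan(|v_y|/vₓ) = arctan(43.84/52.31) = 39.97°.

40.0°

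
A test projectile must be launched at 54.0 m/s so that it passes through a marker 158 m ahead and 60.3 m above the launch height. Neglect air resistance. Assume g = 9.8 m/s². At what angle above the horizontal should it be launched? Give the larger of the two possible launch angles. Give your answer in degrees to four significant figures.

71.19°

Trajectory: y = x tanθ − g x² (1 + tan²θ)/(2v₀²). With x = 158, y = 60.3, v₀ = 54.0, g = 9.80:
41.95 tan²θ − 158 tanθ + (102.2) = 0.
tanθ = [158 ± √(158² − 4 × 41.95 × (102.2))] / (2 × 41.95) = (158 ± 88.36) / 83.90, giving tanθ = 0.8301 or 2.936.
θ = 39.70° or 71.19°; the larger is 71.19°.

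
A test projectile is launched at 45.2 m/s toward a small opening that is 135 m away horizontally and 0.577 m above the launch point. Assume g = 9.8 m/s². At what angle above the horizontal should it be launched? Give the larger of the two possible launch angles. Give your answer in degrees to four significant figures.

69.78°

Trajectory: y = x tanθ − g x² (1 + tan²θ)/(2v₀²). With x = 135, y = 0.577, v₀ = 45.2, g = 9.80:
43.71 tan²θ − 135 tanθ + (44.29) = 0.
tanθ = [135 ± √(135² − 4 × 43.71 × (44.29))] / (2 × 43.71) = (135 ± 102.4) / 87.42, giving tanθ = 0.3731 or 2.715.
θ = 20.46° or 69.78°; the larger is 69.78°.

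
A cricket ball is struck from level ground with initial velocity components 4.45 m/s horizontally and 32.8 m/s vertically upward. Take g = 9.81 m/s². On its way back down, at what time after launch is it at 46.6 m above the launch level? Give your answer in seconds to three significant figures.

4.64 s

Set y = v_y0 t − ½ g t² = 46.6: 4.905 t² − 32.80 t + 46.6 = 0.
Quadratic formula: t = (32.80 ± √161.55) / 9.81 = (32.80 ± 12.71) / 9.81 → t = 2.048 s or 4.639 s.
The descending-branch root is 4.639 s.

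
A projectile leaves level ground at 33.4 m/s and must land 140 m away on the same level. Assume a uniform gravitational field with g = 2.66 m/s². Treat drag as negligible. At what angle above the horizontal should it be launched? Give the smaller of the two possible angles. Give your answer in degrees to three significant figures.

From R = (v₀²/g) sin 2θ: sin 2θ = 2.66 × 140 / 1115.6 = 0.3338.
2θ = 19.50° or 180° − 19.50° = 160.5°, so θ = 9.751° or 80.25°.
The smaller angle is 9.751°.

9.75°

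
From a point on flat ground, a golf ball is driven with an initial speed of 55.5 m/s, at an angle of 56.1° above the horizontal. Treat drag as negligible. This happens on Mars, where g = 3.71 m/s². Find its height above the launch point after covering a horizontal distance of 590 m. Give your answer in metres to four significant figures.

Components: vₓ = 55.50 cos 56.1° = 30.95 m/s, v_y0 = 55.50 sin 56.1° = 46.07 m/s.
Time to reach x = 590 m: t = x/vₓ = 590/30.95 = 19.06 s.
Height: y = v_y0 t − ½ g t² = 46.07 × 19.06 − 1.855 × 19.06² = 878.0 − 673.9 = 204.1 m.

204.1 m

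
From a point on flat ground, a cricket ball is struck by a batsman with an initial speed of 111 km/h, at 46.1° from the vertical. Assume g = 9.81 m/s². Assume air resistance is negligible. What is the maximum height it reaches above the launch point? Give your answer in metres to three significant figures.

Convert: 111 km/h = 111/3.6 = 30.83 m/s.
Components: vₓ = 30.83 sin 46.1° = 22.22 m/s, v_y0 = 30.83 cos 46.1° = 21.38 m/s.
At the apex v_y = 0, so H = v_y0²/(2g) = 21.38²/19.62 = 23.30 m.

23.3 m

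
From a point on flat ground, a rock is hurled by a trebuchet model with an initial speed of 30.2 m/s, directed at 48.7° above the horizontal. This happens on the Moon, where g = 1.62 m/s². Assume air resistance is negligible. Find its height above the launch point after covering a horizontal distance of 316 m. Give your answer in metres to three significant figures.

156 m

Components: vₓ = 30.20 cos 48.7° = 19.93 m/s, v_y0 = 30.20 sin 48.7° = 22.69 m/s.
x = vₓ t ⇒ t = 316/19.93 = 15.85 s.
Height: y = v_y0 t − ½ g t² = 22.69 × 15.85 − 0.8100 × 15.85² = 359.7 − 203.6 = 156.1 m.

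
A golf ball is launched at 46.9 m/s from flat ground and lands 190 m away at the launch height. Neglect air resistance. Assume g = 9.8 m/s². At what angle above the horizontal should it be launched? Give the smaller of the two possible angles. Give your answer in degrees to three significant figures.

Level-ground range R = v₀² sin(2θ)/g ⇒ sin(2θ) = gR/v₀² = 9.80 × 190 / 46.9² = 0.8465.
2θ = 57.83° or 180° − 57.83° = 122.2°, so θ = 28.92° or 61.08°.
The smaller angle is 28.92°.

28.9°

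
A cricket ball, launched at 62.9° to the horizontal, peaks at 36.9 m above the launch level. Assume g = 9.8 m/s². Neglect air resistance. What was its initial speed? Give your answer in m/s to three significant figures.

30.2 m/s

At the peak v_y = 0, so v_y0 = √(2gH) = √(2 × 9.80 × 36.9) = 26.89 m/s.
v_y0 = v₀ sin θ ⇒ v₀ = 26.89 / sin 62.9° = 30.21 m/s.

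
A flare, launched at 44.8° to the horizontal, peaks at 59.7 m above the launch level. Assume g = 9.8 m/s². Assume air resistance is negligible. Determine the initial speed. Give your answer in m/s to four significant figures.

48.55 m/s

At the peak v_y = 0, so v_y0 = √(2gH) = √(2 × 9.80 × 59.7) = 34.21 m/s.
v_y0 = v₀ sin θ ⇒ v₀ = 34.21 / sin 44.8° = 48.55 m/s.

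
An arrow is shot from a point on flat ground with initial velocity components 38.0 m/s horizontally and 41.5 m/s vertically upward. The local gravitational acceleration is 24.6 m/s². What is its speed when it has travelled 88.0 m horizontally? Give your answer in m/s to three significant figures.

Time to reach x = 88.0 m: t = x/vₓ = 88.0/38.00 = 2.316 s.
Vertical velocity there: v_y = v_y0 − g t = 41.50 − 24.6 × 2.316 = −15.47 m/s.
Speed: √(vₓ² + v_y²) = √(38.00² + 15.47²) = 41.03 m/s.

41.0 m/s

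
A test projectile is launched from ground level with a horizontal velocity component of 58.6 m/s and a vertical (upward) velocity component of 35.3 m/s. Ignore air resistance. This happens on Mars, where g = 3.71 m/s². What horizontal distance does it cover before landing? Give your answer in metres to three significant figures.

1120 m

Flight time T = 2 v_y0 / g = 19.03 s.
Range: R = vₓ T = 58.60 × 19.03 = 1115 m.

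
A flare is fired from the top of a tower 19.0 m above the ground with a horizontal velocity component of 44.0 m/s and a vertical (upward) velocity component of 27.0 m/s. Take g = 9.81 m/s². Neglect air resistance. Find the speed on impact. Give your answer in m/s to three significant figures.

With up positive and y = 0 at the ground: y(t) = 19.0 + (27.00) t − 4.905 t². Setting y = 0 and taking the positive root: t = [27.00 + √(27.00² + 2·9.81·19.0)] / 9.81 = (27.00 + 33.19) / 9.81 = 6.136 s.
Vertical velocity at impact: v_y = v_y0 − g t = 27.00 − 9.81 × 6.136 = −33.19 m/s.
Speed: |v| = √(vₓ² + v_y²) = √(44.00² + 33.19²) = 55.12 m/s.

55.1 m/s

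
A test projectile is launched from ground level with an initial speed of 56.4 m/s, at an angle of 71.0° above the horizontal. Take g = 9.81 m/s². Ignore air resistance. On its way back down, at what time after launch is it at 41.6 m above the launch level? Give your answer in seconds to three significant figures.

vₓ = 56.40 cos 71.0° = 18.36 m/s; v_y0 = 56.40 sin 71.0° = 53.33 m/s.
Set y = v_y0 t − ½ g t² = 41.6: 4.905 t² − 53.33 t + 41.6 = 0.
t = [53.33 ± √(53.33² − 2·9.81·41.6)] / 9.81 = (53.33 ± 45.03) / 9.81, so t = 0.8459 s or t = 10.03 s.
The descending-branch root is 10.03 s.

10.0 s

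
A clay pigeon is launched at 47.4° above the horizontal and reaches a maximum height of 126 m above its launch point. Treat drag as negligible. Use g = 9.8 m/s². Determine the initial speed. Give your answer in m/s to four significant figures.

At the peak v_y = 0, so v_y0 = √(2gH) = √(2 × 9.80 × 126) = 49.70 m/s.
v_y0 = v₀ sin θ ⇒ v₀ = 49.70 / sin 47.4° = 67.51 m/s.

67.51 m/s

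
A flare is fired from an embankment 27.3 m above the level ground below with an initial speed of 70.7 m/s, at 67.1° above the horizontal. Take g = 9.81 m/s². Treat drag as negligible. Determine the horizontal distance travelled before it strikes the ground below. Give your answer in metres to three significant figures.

Resolve: vₓ = 70.70 cos 67.1° = 27.51 m/s and v_y0 = 70.70 sin 67.1° = 65.13 m/s.
The projectile lands when y = 27.3 + (65.13) t − ½·9.81·t² = 0. Positive root: t = (65.13 + √(65.13² + 2·9.81·27.3)) / 9.81 = (65.13 + 69.12) / 9.81 = 13.68 s.
Horizontal distance: R = vₓ t = 27.51 × 13.68 = 376.5 m.

376 m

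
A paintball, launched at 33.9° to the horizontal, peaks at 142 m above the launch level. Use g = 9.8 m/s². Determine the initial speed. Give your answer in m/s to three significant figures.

94.6 m/s

At the peak v_y = 0, so v_y0 = √(2gH) = √(2 × 9.80 × 142) = 52.76 m/s.
v_y0 = v₀ sin θ ⇒ v₀ = 52.76 / sin 33.9° = 94.59 m/s.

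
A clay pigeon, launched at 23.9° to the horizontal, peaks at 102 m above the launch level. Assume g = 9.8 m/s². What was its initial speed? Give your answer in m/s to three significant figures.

At the peak v_y = 0, so v_y0 = √(2gH) = √(2 × 9.80 × 102) = 44.71 m/s.
v_y0 = v₀ sin θ ⇒ v₀ = 44.71 / sin 23.9° = 110.4 m/s.

110 m/s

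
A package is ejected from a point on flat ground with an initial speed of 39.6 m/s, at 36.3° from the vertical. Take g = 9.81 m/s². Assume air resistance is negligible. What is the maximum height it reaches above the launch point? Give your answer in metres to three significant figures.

51.9 m

vₓ = 39.60 sin 36.3° = 23.44 m/s; v_y0 = 39.60 cos 36.3° = 31.91 m/s.
Maximum height: H = v_y0² / (2g) = 31.91² / (2 × 9.81) = 51.91 m.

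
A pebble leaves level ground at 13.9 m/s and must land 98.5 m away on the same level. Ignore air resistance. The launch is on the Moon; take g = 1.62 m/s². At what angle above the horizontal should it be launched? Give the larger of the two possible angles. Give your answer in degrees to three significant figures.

62.2°

R = v₀² sin 2θ / g gives sin 2θ = gR/v₀² = 1.62·98.5/13.9² = 0.8259.
2θ = 55.68° or 180° − 55.68° = 124.3°, so θ = 27.84° or 62.16°.
The larger angle is 62.16°.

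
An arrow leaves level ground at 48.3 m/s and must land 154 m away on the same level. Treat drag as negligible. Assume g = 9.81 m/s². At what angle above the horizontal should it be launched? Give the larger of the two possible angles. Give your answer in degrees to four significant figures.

Level-ground range R = v₀² sin(2θ)/g ⇒ sin(2θ) = gR/v₀² = 9.81 × 154 / 48.3² = 0.6476.
2θ = 40.36° or 180° − 40.36° = 139.6°, so θ = 20.18° or 69.82°.
The larger angle is 69.82°.

69.82°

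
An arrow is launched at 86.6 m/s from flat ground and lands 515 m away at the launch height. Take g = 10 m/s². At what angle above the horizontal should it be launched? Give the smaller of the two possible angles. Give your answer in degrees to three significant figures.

R = v₀² sin 2θ / g gives sin 2θ = gR/v₀² = 10.0·515/86.6² = 0.6867.
2θ = 43.37° or 180° − 43.37° = 136.6°, so θ = 21.68° or 68.32°.
The smaller angle is 21.68°.

21.7°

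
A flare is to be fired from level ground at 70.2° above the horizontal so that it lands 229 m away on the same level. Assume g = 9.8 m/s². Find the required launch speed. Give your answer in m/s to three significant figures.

59.3 m/s

From R = (v₀² / g) sin 2θ: v₀ = √(gR / sin 2θ).
v₀ = √(9.80 × 229 / sin 140.4°) = √(2244 / 0.6374) = √3520.7 = 59.34 m/s.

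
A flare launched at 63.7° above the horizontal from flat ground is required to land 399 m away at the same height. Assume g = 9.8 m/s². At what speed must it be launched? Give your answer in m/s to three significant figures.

70.2 m/s

On level ground R = v₀² sin 2θ / g ⇒ v₀ = √(gR / sin 2θ).
v₀ = √(9.80 × 399 / sin 127.4°) = √(3910 / 0.7944) = √4922.1 = 70.16 m/s.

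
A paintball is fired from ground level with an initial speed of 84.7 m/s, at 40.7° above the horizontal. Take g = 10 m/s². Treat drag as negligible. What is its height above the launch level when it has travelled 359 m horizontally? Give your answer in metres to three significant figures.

Resolve: vₓ = 84.70 cos 40.7° = 64.21 m/s and v_y0 = 84.70 sin 40.7° = 55.23 m/s.
x = vₓ t ⇒ t = 359/64.21 = 5.591 s.
Height: y = v_y0 t − ½ g t² = 55.23 × 5.591 − 5.000 × 5.591² = 308.8 − 156.3 = 152.5 m.

153 m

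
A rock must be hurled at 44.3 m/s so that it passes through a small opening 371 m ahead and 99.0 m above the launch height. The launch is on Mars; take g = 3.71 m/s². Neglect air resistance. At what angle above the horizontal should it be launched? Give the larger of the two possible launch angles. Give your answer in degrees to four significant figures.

Trajectory: y = x tanθ − g x² (1 + tan²θ)/(2v₀²). With x = 371, y = 99.0, v₀ = 44.3, g = 3.71:
130.1 tan²θ − 371 tanθ + (229.1) = 0.
tanθ = [371 ± √(371² − 4 × 130.1 × (229.1))] / (2 × 130.1) = (371 ± 135.7) / 260.2, giving tanθ = 0.9043 or 1.947.
θ = 42.12° or 62.82°; the larger is 62.82°.

62.82°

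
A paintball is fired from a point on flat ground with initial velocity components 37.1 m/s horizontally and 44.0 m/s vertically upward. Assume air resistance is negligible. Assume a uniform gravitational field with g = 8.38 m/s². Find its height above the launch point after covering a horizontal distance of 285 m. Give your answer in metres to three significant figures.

Time to reach x = 285 m: t = x/vₓ = 285/37.10 = 7.682 s.
Height: y = v_y0 t − ½ g t² = 44.00 × 7.682 − 4.190 × 7.682² = 338.0 − 247.3 = 90.74 m.

90.7 m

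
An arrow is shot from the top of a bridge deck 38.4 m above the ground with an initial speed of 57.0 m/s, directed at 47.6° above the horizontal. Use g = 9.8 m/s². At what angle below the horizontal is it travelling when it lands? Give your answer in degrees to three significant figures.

Components: vₓ = 57.00 cos 47.6° = 38.44 m/s, v_y0 = 57.00 sin 47.6° = 42.09 m/s.
With up positive and y = 0 at the ground: y(t) = 38.4 + (42.09) t − 4.900 t². Setting y = 0 and taking the positive root: t = [42.09 + √(42.09² + 2·9.80·38.4)] / 9.80 = (42.09 + 50.24) / 9.80 = 9.422 s.
At impact: v_y = v_y0 − g t = −50.24 m/s; vₓ = 38.44 m/s.
Angle below horizontal: arctan(|v_y|/vₓ) = arctan(50.24/38.44) = 52.58°.

52.6°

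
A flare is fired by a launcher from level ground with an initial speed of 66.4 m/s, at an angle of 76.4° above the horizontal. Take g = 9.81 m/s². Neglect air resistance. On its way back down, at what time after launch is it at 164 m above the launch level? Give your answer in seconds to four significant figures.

Components: vₓ = 66.40 cos 76.4° = 15.61 m/s, v_y0 = 66.40 sin 76.4° = 64.54 m/s.
Set y = v_y0 t − ½ g t² = 164: 4.905 t² − 64.54 t + 164 = 0.
Quadratic formula: t = (64.54 ± √947.50) / 9.81 = (64.54 ± 30.78) / 9.81 → t = 3.441 s or 9.717 s.
The descending-branch root is 9.717 s.

9.717 s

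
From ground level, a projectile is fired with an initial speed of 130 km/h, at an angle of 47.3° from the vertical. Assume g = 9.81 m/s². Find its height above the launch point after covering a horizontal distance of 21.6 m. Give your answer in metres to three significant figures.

16.7 m

Convert: 130 km/h = 130/3.6 = 36.11 m/s.
vₓ = 36.11 sin 47.3° = 26.54 m/s; v_y0 = 36.11 cos 47.3° = 24.49 m/s.
Time to reach x = 21.6 m: t = x/vₓ = 21.6/26.54 = 0.8139 s.
Height: y = v_y0 t − ½ g t² = 24.49 × 0.8139 − 4.905 × 0.8139² = 19.93 − 3.249 = 16.68 m.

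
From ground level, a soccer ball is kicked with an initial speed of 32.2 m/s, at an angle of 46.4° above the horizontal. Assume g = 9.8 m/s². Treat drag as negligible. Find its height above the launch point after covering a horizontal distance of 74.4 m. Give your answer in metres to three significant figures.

vₓ = 32.20 cos 46.4° = 22.21 m/s; v_y0 = 32.20 sin 46.4° = 23.32 m/s.
Time to reach x = 74.4 m: t = x/vₓ = 74.4/22.21 = 3.350 s.
Height: y = v_y0 t − ½ g t² = 23.32 × 3.350 − 4.900 × 3.350² = 78.13 − 55.01 = 23.12 m.

23.1 m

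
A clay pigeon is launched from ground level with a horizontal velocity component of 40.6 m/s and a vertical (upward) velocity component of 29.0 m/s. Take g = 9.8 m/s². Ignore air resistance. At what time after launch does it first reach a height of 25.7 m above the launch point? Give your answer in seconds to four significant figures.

Set y = v_y0 t − ½ g t² = 25.7: 4.900 t² − 29.00 t + 25.7 = 0.
Quadratic formula: t = (29.00 ± √337.28) / 9.80 = (29.00 ± 18.37) / 9.80 → t = 1.085 s or 4.833 s.
The first (ascending) time is 1.085 s.

1.085 s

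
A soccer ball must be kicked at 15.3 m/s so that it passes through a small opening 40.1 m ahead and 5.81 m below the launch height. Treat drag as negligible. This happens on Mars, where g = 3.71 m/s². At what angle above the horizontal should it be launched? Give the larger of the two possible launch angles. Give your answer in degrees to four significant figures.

Trajectory: y = x tanθ − g x² (1 + tan²θ)/(2v₀²). With x = 40.1, y = −5.81, v₀ = 15.3, g = 3.71:
12.74 tan²θ − 40.1 tanθ + (6.932) = 0.
tanθ = [40.1 ± √(40.1² − 4 × 12.74 × (6.932))] / (2 × 12.74) = (40.1 ± 35.42) / 25.48, giving tanθ = 0.1836 or 2.963.
θ = 10.40° or 71.35°; the larger is 71.35°.

71.35°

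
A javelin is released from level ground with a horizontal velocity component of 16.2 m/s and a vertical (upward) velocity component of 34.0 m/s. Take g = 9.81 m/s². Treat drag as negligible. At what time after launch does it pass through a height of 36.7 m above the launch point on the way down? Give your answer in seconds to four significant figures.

Require v_y0 t − ½ g t² = 36.7, i.e. 4.905 t² − 34.00 t + 36.7 = 0.
Quadratic formula: t = (34.00 ± √435.95) / 9.81 = (34.00 ± 20.88) / 9.81 → t = 1.337 s or 5.594 s.
The descending-branch root is 5.594 s.

5.594 s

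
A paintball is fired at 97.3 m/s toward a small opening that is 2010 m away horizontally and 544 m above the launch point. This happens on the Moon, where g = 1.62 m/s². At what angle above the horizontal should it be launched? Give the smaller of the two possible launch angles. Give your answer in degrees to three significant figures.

25.8°

Trajectory: y = x tanθ − g x² (1 + tan²θ)/(2v₀²). With x = 2010, y = 544, v₀ = 97.3, g = 1.62:
345.7 tan²θ − 2010 tanθ + (889.7) = 0.
tanθ = [2010 ± √(2010² − 4 × 345.7 × (889.7))] / (2 × 345.7) = (2010 ± 1676) / 691.3, giving tanθ = 0.4827 or 5.332.
θ = 25.77° or 79.38°; the smaller is 25.77°.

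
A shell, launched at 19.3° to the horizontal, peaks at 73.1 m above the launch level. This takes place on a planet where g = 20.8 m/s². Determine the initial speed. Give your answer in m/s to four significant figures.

At the peak v_y = 0, so v_y0 = √(2gH) = √(2 × 20.8 × 73.1) = 55.14 m/s.
v_y0 = v₀ sin θ ⇒ v₀ = 55.14 / sin 19.3° = 166.8 m/s.

166.8 m/s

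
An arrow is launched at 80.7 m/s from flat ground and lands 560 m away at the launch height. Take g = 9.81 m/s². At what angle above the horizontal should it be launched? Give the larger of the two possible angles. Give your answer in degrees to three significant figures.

From R = (v₀²/g) sin 2θ: sin 2θ = 9.81 × 560 / 6512.5 = 0.8435.
2θ = 57.52° or 180° − 57.52° = 122.5°, so θ = 28.76° or 61.24°.
The larger angle is 61.24°.

61.2°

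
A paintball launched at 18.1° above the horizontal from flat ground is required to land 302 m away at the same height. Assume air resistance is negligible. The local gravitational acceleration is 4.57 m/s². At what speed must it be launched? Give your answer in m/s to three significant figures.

48.3 m/s

On level ground R = v₀² sin 2θ / g ⇒ v₀ = √(gR / sin 2θ).
v₀ = √(4.57 × 302 / sin 36.20°) = √(1380 / 0.5906) = √2336.8 = 48.34 m/s.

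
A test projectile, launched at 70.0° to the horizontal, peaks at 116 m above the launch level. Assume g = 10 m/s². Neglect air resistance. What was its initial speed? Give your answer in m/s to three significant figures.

51.3 m/s

At the peak v_y = 0, so v_y0 = √(2gH) = √(2 × 10.0 × 116) = 48.17 m/s.
v_y0 = v₀ sin θ ⇒ v₀ = 48.17 / sin 70.0° = 51.26 m/s.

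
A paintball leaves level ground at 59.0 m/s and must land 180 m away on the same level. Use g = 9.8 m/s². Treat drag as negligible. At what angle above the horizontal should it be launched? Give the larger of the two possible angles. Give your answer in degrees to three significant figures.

74.8°

Level-ground range R = v₀² sin(2θ)/g ⇒ sin(2θ) = gR/v₀² = 9.80 × 180 / 59.0² = 0.5068.
2θ = 30.45° or 180° − 30.45° = 149.6°, so θ = 15.22° or 74.78°.
The larger angle is 74.78°.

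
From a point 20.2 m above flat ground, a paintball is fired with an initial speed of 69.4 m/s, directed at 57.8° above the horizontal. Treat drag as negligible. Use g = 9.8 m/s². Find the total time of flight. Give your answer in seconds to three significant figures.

12.3 s

Resolve: vₓ = 69.40 cos 57.8° = 36.98 m/s and v_y0 = 69.40 sin 57.8° = 58.73 m/s.
With up positive and y = 0 at the ground: y(t) = 20.2 + (58.73) t − 4.900 t². Setting y = 0 and taking the positive root: t = [58.73 + √(58.73² + 2·9.80·20.2)] / 9.80 = (58.73 + 62.01) / 9.80 = 12.32 s.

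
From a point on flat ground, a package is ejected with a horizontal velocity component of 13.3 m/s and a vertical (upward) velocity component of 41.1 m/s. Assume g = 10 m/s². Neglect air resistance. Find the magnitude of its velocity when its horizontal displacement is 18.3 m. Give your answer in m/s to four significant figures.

At x = 18.3 m, t = x/vₓ = 18.3/13.30 = 1.376 s.
Vertical velocity there: v_y = v_y0 − g t = 41.10 − 10.0 × 1.376 = 27.34 m/s.
Speed: √(vₓ² + v_y²) = √(13.30² + 27.34²) = 30.40 m/s.

30.40 m/s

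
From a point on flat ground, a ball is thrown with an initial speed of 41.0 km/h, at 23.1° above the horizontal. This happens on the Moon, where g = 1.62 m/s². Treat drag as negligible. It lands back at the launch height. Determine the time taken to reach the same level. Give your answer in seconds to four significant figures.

Convert: 41.0 km/h = 41.0/3.6 = 11.39 m/s.
Components: vₓ = 11.39 cos 23.1° = 10.48 m/s, v_y0 = 11.39 sin 23.1° = 4.468 m/s.
Time of flight on level ground: T = 2 v_y0 / g = 2 × 4.468 / 1.62 = 5.516 s.

5.516 s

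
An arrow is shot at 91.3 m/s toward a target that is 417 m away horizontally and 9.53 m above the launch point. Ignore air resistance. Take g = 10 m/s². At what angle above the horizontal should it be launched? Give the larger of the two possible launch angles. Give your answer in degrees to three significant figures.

74.9°

Trajectory: y = x tanθ − g x² (1 + tan²θ)/(2v₀²). With x = 417, y = 9.53, v₀ = 91.3, g = 10.0:
104.3 tan²θ − 417 tanθ + (113.8) = 0.
tanθ = [417 ± √(417² − 4 × 104.3 × (113.8))] / (2 × 104.3) = (417 ± 355.5) / 208.6, giving tanθ = 0.2947 or 3.703.
θ = 16.42° or 74.89°; the larger is 74.89°.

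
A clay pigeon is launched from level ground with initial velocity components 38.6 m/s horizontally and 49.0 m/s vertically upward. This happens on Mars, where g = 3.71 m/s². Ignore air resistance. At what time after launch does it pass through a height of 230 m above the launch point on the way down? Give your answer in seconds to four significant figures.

20.31 s

Require v_y0 t − ½ g t² = 230, i.e. 1.855 t² − 49.00 t + 230 = 0.
Quadratic formula: t = (49.00 ± √694.40) / 3.71 = (49.00 ± 26.35) / 3.71 → t = 6.105 s or 20.31 s.
The descending-branch root is 20.31 s.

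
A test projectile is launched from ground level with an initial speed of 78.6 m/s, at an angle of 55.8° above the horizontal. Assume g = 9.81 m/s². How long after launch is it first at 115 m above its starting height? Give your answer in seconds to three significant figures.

2.10 s

vₓ = 78.60 cos 55.8° = 44.18 m/s; v_y0 = 78.60 sin 55.8° = 65.01 m/s.
Require v_y0 t − ½ g t² = 115, i.e. 4.905 t² − 65.01 t + 115 = 0.
Quadratic formula: t = (65.01 ± √1969.8) / 9.81 = (65.01 ± 44.38) / 9.81 → t = 2.103 s or 11.15 s.
The first (ascending) time is 2.103 s.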